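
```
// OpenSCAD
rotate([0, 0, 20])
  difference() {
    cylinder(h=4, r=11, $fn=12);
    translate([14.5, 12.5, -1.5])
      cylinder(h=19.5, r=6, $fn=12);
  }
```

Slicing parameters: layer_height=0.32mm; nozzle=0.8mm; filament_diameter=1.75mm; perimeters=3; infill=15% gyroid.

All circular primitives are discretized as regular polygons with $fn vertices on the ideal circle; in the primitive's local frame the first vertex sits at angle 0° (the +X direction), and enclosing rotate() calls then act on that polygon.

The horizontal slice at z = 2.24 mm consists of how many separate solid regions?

At z = 2.24 mm: the r=11 cylinder gives a regular 12-gon of circumradius 11 (constant along its height); the cylinder at (14.5, 12.5): section is a regular 12-gon, circumradius r=6; After the difference (first − rest): starting from the r=11 cylinder, the r=6 cylinder at (14.5, 12.5) misses the remaining region (no effect) — 1 connected region; (whole slice rotated 20° about Z — lengths, areas and connectivity unchanged). The result has 1 disconnected region.

1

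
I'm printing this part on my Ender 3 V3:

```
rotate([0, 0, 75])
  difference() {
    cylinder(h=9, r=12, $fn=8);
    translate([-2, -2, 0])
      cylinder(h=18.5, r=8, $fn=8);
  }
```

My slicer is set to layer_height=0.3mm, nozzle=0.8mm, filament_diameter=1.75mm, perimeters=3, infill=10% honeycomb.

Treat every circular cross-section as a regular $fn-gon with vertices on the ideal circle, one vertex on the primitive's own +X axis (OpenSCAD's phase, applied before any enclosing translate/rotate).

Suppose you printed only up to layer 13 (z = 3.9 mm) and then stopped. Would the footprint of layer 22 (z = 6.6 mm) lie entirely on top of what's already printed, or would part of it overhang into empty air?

entirely on top

Compare the two slices. At z = 3.9: the cylinder: section is a regular 8-gon, circumradius r=12 (area = (8/2)·12.000²·sin(360°/8) = 407.29 mm²); the cylinder at (-2, -2): section is a regular 8-gon, circumradius r=8 (area = (8/2)·8.000²·sin(360°/8) = 181.02 mm²); After the difference (first − rest): starting from the r=12 cylinder (407.29 mm²), the r=8 cylinder at (-2, -2) lies wholly inside it (removes its full 181.02 mm² and its 48.98 mm outline becomes a hole wall) — area = 226.27 mm²; (whole slice rotated 75° about Z — lengths, areas and connectivity unchanged). At z = 6.6: the r=12 cylinder gives a regular 8-gon of circumradius 12 (constant along its height) (area = (8/2)·12.000²·sin(360°/8) = 407.29 mm²); the r=8 cylinder at (-2, -2) gives a regular 8-gon of circumradius 8 (constant along its height) (area = (8/2)·8.000²·sin(360°/8) = 181.02 mm²); After the difference (first − rest): starting from the r=12 cylinder (407.29 mm²), the r=8 cylinder at (-2, -2) lies wholly inside it (removes its full 181.02 mm² and its 48.98 mm outline becomes a hole wall) — area = 226.27 mm²; (rotated 75° about Z; rotation is an isometry so areas/perimeters/island counts are preserved). Checking containment: the cross-section at z = 6.6 is a subset of the cross-section at z = 3.9.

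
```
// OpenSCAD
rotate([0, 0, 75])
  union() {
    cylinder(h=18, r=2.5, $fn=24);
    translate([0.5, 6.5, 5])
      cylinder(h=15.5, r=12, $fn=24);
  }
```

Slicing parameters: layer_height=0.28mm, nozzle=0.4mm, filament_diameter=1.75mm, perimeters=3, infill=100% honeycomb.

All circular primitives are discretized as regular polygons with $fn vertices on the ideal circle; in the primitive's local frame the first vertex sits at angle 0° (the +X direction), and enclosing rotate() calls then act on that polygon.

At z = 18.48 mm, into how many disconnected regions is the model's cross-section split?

1

At z = 18.48 mm: the cylinder is not intersected at this z (z outside [0, 18]); the cylinder at (0.5, 6.5): section is a regular 24-gon, circumradius r=12; Combining (union): only the r=12 cylinder at (0.5, 6.5) is present, so the union is just that shape — 1 connected region; (whole slice rotated 75° about Z — lengths, areas and connectivity unchanged). The result has 1 disconnected region.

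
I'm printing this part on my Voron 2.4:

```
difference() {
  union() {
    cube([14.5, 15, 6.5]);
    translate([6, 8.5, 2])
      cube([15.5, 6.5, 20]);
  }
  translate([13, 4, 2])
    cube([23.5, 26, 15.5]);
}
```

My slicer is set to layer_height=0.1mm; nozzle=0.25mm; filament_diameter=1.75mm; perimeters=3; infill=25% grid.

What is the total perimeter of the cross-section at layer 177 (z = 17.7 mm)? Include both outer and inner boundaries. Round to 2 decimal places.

44.00 mm

At z = 17.7 mm: the cube is absent (z outside [0, 6.5]); the 15.5×6.5 cube at (6, 8.5) contributes its full rectangle (perimeter 44.00 mm); Merging all regions: only the 15.5×6.5 cube at (6, 8.5) is present, so the union is just that shape — boundary = 44.00 mm; the cube at (13, 4) does not reach this height (z outside [2, 17.5]); After the difference (first − rest): none of the subtracted shapes is present at this height, so that combined region is unchanged — boundary = 44.00 mm. Overall, the cross-section is a single solid region. Total boundary length (outer) = 44.00 mm.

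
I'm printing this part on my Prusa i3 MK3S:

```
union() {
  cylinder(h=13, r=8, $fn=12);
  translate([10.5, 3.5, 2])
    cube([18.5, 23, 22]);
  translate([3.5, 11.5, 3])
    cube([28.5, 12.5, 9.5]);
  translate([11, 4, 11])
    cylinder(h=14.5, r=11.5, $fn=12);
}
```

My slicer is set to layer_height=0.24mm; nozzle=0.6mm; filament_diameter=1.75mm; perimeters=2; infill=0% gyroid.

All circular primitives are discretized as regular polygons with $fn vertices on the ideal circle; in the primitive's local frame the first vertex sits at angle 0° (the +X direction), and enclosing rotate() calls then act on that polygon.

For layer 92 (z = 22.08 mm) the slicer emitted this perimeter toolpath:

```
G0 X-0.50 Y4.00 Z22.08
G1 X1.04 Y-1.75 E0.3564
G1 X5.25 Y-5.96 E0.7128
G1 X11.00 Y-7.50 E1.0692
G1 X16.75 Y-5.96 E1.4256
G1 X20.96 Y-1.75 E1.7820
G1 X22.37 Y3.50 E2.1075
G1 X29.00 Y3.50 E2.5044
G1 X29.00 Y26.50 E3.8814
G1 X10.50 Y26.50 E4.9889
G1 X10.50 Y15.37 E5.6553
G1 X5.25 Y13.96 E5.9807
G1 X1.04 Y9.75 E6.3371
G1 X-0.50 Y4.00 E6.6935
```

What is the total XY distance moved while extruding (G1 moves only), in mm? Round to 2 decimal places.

Sum the Euclidean lengths of each G1 segment: total = 111.80 mm.

111.80 mm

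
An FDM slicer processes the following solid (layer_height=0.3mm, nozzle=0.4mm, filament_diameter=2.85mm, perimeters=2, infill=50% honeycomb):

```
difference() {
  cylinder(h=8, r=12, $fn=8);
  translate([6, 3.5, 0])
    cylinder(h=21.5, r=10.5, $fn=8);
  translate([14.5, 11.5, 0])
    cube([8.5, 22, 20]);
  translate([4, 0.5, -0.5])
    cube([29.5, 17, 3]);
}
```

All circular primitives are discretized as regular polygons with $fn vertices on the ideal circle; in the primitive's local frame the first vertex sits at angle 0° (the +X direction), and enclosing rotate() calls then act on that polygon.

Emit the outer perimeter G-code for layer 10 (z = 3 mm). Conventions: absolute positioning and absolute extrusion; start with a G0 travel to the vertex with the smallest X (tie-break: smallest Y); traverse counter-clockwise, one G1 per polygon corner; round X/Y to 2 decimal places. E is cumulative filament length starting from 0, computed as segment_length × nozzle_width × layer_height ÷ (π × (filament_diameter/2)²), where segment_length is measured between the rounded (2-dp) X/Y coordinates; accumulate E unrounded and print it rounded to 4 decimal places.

At z = 3 mm: the cylinder: section is a regular 8-gon, circumradius r=12; the r=10.5 cylinder at (6, 3.5) contributes a regular 8-gon of circumradius 10.5; the 8.5×22 cube at (14.5, 11.5) contributes its full rectangle; the cube at (4, 0.5) does not reach this height (z outside [-0.5, 2.5]); After the difference (first − rest): starting from the r=12 cylinder, the r=10.5 cylinder at (6, 3.5) partially overlaps it — only the 210.50 mm² overlap (of its 311.83 mm²) is removed, clipping the outline; the 8.5×22 cube at (14.5, 11.5) misses the remaining region (no effect) — 1 connected region. The outline is a single polygon with 12 vertices. Extrusion per mm of travel: 0.4 × 0.3 / (π × 1.425²) = 0.018811. Accumulating E over each segment gives final E = 1.5084.

G0 X-12.00 Y0.00 Z3.00
G1 X-8.49 Y-8.49 E0.1728
G1 X0.00 Y-12.00 E0.3456
G1 X8.49 Y-8.49 E0.5184
G1 X9.74 Y-5.45 E0.5803
G1 X6.00 Y-7.00 E0.6564
G1 X-1.42 Y-3.92 E0.8075
G1 X-4.50 Y3.50 E0.9587
G1 X-1.42 Y10.92 E1.1098
G1 X0.59 Y11.76 E1.1508
G1 X0.00 Y12.00 E1.1627
G1 X-8.49 Y8.49 E1.3356
G1 X-12.00 Y0.00 E1.5084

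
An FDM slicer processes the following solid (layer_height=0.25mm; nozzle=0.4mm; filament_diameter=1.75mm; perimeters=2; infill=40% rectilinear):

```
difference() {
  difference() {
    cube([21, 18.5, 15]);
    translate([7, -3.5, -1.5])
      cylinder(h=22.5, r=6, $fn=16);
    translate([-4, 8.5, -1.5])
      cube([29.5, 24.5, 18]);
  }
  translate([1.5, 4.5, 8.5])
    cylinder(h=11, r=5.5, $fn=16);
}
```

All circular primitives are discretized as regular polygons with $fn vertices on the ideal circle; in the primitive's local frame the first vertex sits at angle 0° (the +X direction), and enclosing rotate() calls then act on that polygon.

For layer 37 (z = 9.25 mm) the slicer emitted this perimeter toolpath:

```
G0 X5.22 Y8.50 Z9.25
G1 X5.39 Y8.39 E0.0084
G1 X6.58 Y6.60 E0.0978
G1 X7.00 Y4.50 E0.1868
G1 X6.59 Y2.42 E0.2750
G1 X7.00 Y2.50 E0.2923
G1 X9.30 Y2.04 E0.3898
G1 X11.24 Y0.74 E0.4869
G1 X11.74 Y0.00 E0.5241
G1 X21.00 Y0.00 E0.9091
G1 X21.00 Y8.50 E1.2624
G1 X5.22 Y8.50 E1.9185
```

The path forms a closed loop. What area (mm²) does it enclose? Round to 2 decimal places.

Apply the shoelace formula to the sequence of (X, Y) vertices; enclosed area = 113.75 mm².

113.75 mm²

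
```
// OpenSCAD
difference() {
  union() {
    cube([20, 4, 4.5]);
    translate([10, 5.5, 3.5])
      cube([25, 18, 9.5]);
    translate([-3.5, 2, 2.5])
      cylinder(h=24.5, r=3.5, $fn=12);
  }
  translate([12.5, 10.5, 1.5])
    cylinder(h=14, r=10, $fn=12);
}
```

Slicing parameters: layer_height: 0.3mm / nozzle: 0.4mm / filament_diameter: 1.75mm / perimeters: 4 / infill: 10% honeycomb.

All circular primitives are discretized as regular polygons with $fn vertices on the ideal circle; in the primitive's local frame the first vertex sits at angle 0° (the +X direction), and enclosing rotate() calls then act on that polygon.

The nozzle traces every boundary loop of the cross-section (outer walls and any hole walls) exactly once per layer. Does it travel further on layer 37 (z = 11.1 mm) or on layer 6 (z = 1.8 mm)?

layer 37 (z = 11.1 mm)

Layer 37 (z = 11.1): the cube does not reach this height (z outside [0, 4.5]); the cube at (10, 5.5) is present — its section is the full 25×18 rectangle (perimeter 86.00 mm); the r=3.5 cylinder at (-3.5, 2) contributes a regular 12-gon of circumradius 3.5 (perimeter = 2·12·3.500·sin(180°/12) = 21.74 mm); Taking the union: the 2 present regions are separate (no shared area or edge), so areas and boundary lengths simply add and each stays a separate island — boundary = 107.74 mm; the r=10 cylinder at (12.5, 10.5) gives a regular 12-gon of circumradius 10 (constant along its height) (perimeter = 2·12·10.000·sin(180°/12) = 62.12 mm); After the difference (first − rest): starting from the result so far, the r=10 cylinder at (12.5, 10.5) partially overlaps it — only the 158.31 mm² overlap (of its 300.00 mm²) is removed, clipping the outline — boundary = 105.54 mm. So its perimeter = 105.54 mm. Layer 6 (z = 1.8): the 20×4 cube contributes its full rectangle (perimeter 48.00 mm); the cube at (10, 5.5) is absent (z outside [3.5, 13]); the cylinder at (-3.5, 2) is absent (z outside [2.5, 27]); Merging all regions: only the 20×4 cube is present, so the union is just that shape — boundary = 48.00 mm; the cylinder at (12.5, 10.5): section is a regular 12-gon, circumradius r=10 (perimeter = 2·12·10.000·sin(180°/12) = 62.12 mm); Taking the first minus the rest: starting from that combined region, the r=10 cylinder at (12.5, 10.5) partially overlaps it — only the 32.97 mm² overlap (of its 300.00 mm²) is removed, clipping the outline — boundary = 50.14 mm. So its perimeter = 50.14 mm. Layer 37 is larger (105.54 vs 50.14 mm).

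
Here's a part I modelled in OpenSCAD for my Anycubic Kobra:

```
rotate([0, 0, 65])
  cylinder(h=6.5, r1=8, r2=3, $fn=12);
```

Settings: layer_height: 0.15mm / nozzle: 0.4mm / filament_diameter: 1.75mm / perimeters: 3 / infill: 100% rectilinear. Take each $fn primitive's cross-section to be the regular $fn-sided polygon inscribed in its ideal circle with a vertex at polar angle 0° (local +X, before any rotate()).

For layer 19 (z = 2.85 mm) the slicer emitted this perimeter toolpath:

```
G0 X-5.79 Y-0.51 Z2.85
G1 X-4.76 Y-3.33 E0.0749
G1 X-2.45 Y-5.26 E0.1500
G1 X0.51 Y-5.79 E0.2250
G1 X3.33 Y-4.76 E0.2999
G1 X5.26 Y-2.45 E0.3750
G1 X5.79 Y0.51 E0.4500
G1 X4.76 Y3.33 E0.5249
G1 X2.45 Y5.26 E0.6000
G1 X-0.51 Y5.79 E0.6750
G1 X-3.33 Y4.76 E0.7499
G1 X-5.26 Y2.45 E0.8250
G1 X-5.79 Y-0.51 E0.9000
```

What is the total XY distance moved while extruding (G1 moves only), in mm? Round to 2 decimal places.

36.08 mm

Sum the Euclidean lengths of each G1 segment: total = 36.08 mm.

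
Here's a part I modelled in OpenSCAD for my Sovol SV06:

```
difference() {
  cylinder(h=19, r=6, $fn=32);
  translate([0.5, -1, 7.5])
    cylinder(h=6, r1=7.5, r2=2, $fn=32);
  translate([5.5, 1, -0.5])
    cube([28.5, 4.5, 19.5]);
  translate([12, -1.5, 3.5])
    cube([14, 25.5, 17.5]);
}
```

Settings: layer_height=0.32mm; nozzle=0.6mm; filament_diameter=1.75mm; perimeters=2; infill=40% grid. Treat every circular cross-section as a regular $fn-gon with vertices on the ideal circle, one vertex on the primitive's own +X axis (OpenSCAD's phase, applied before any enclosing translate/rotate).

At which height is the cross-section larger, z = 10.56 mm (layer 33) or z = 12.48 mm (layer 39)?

Layer 33 (z = 10.56): the r=6 cylinder contributes a regular 32-gon of circumradius 6 (area = (32/2)·6.000²·sin(360°/32) = 112.37 mm²); the cone at (0.5, -1): at t=0.510 of its height the radius interpolates to r₁+(r₂−r₁)t = 4.695, giving a regular 32-gon of that circumradius (area = (32/2)·4.695²·sin(360°/32) = 68.81 mm²); the cube at (5.5, 1) is present — its section is the full 28.5×4.5 rectangle (area 128.25 mm²); the 14×25.5 cube at (12, -1.5) contributes its full rectangle (area 357.00 mm²); After the difference (first − rest): starting from the r=6 cylinder (112.37 mm²), the cone at (0.5, -1) lies wholly inside it (removes its full 68.81 mm² and its 29.45 mm outline becomes a hole wall); the 28.5×4.5 cube at (5.5, 1) partially overlaps it — only the 0.31 mm² overlap (of its 128.25 mm²) is removed, clipping the outline; the 14×25.5 cube at (12, -1.5) misses the remaining region (no effect) — area = 43.26 mm². So its area = 43.26 mm². Layer 39 (z = 12.48): the cylinder: section is a regular 32-gon, circumradius r=6 (area = (32/2)·6.000²·sin(360°/32) = 112.37 mm²); the cone at (0.5, -1) (r1=7.5→r2=2) has section circumradius 2.935 here — a regular 32-gon (area = (32/2)·2.935²·sin(360°/32) = 26.89 mm²); the 28.5×4.5 cube at (5.5, 1) contributes its full rectangle (area 128.25 mm²); the cube at (12, -1.5) is present — its section is the full 14×25.5 rectangle (area 357.00 mm²); Taking the first minus the rest: starting from the r=6 cylinder (112.37 mm²), the cone at (0.5, -1) lies wholly inside it (removes its full 26.89 mm² and its 18.41 mm outline becomes a hole wall); the 28.5×4.5 cube at (5.5, 1) partially overlaps it — only the 0.31 mm² overlap (of its 128.25 mm²) is removed, clipping the outline; the 14×25.5 cube at (12, -1.5) misses the remaining region (no effect) — area = 85.17 mm². So its area = 85.17 mm². Layer 39 is larger (85.17 vs 43.26 mm²).

layer 39 (z = 12.48 mm)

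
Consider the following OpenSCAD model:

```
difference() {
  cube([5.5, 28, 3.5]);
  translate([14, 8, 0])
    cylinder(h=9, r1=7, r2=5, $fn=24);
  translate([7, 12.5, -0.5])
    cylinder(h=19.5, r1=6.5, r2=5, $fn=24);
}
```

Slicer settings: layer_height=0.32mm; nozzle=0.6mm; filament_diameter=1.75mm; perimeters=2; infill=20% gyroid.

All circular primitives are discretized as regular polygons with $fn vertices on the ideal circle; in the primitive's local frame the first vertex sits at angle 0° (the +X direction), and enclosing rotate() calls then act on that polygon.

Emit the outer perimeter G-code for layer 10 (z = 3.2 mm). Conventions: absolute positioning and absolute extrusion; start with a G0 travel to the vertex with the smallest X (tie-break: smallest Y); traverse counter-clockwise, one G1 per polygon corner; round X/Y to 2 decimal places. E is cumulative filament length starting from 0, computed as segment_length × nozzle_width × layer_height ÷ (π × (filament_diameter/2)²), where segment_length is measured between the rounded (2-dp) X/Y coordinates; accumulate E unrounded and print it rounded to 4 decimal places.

G0 X0.00 Y0.00 Z3.20
G1 X5.50 Y0.00 E0.4390
G1 X5.50 Y6.48 E0.9563
G1 X5.39 Y6.50 E0.9652
G1 X3.89 Y7.12 E1.0948
G1 X2.61 Y8.11 E1.2240
G1 X1.62 Y9.39 E1.3531
G1 X1.00 Y10.89 E1.4827
G1 X0.78 Y12.50 E1.6124
G1 X1.00 Y14.11 E1.7421
G1 X1.62 Y15.61 E1.8717
G1 X2.61 Y16.89 E2.0008
G1 X3.89 Y17.88 E2.1300
G1 X5.39 Y18.50 E2.2596
G1 X5.50 Y18.52 E2.2685
G1 X5.50 Y28.00 E3.0252
G1 X0.00 Y28.00 E3.4643
G1 X0.00 Y0.00 E5.6993

At z = 3.2 mm: the cube (footprint 5.5×28) is included at this height; the cone at (14, 8): at t=0.356 of its height the radius interpolates to r₁+(r₂−r₁)t = 6.289, giving a regular 24-gon of that circumradius; the cone at (7, 12.5) contributes a regular 24-gon of circumradius 6.215 (interpolated between r1=6.5 and r2=5 at t=0.190); Taking the first minus the rest: starting from the 5.5×28 cube, the cone at (14, 8) misses the remaining region (no effect); the cone at (7, 12.5) partially overlaps it — only the 41.64 mm² overlap (of its 119.98 mm²) is removed, clipping the outline — 1 connected region. The outline is a single polygon with 17 vertices. Extrusion per mm of travel: 0.6 × 0.32 / (π × 0.875²) = 0.079824. Accumulating E over each segment gives final E = 5.6993.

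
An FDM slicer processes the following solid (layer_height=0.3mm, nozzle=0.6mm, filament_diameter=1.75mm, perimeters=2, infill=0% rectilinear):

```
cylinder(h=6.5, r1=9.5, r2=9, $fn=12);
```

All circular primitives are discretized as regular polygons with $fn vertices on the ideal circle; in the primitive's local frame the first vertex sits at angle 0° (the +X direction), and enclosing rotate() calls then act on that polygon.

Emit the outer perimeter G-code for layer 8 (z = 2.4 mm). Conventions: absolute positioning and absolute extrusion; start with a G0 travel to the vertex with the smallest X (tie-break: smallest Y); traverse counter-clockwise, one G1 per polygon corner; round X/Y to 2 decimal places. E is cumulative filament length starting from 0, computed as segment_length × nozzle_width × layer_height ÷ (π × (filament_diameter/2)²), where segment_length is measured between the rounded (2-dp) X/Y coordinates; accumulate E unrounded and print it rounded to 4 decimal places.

G0 X-9.32 Y0.00 Z2.40
G1 X-8.07 Y-4.66 E0.3611
G1 X-4.66 Y-8.07 E0.7220
G1 X0.00 Y-9.32 E1.0830
G1 X4.66 Y-8.07 E1.4441
G1 X8.07 Y-4.66 E1.8050
G1 X9.32 Y0.00 E2.1660
G1 X8.07 Y4.66 E2.5271
G1 X4.66 Y8.07 E2.8880
G1 X0.00 Y9.32 E3.2490
G1 X-4.66 Y8.07 E3.6101
G1 X-8.07 Y4.66 E3.9710
G1 X-9.32 Y0.00 E4.3320

At z = 2.4 mm: the cone (r1=9.5→r2=9) has section circumradius 9.315 here — a regular 12-gon. The outline is a single polygon with 12 vertices. Extrusion per mm of travel: 0.6 × 0.3 / (π × 0.875²) = 0.074835. Accumulating E over each segment gives final E = 4.3320.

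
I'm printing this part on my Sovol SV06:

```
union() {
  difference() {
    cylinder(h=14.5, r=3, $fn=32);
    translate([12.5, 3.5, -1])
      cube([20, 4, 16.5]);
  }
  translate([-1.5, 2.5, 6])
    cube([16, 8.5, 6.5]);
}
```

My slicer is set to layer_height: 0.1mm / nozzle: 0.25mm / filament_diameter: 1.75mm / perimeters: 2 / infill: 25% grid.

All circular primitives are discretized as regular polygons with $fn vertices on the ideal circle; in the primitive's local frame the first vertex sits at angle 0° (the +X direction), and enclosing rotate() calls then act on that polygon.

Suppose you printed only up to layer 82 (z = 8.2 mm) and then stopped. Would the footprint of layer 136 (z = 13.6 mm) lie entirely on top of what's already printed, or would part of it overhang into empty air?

Compare the two slices. At z = 8.2: the r=3 cylinder contributes a regular 32-gon of circumradius 3 (area = (32/2)·3.000²·sin(360°/32) = 28.09 mm²); the cube at (12.5, 3.5) (footprint 20×4) is included at this height (area 80.00 mm²); Taking the first minus the rest: starting from the r=3 cylinder (28.09 mm²), the 20×4 cube at (12.5, 3.5) misses the remaining region (no effect) — area = 28.09 mm²; the 16×8.5 cube at (-1.5, 2.5) contributes its full rectangle (area 136.00 mm²); Merging all regions: the regions partially overlap — summed areas 164.09 mm² minus the doubly-counted overlap 1.08 mm² gives 163.01 mm² — area = 163.01 mm². At z = 13.6: the r=3 cylinder gives a regular 32-gon of circumradius 3 (constant along its height) (area = (32/2)·3.000²·sin(360°/32) = 28.09 mm²); the cube at (12.5, 3.5) (footprint 20×4) is included at this height (area 80.00 mm²); Subtracting the remaining from the first: starting from the r=3 cylinder (28.09 mm²), the 20×4 cube at (12.5, 3.5) misses the remaining region (no effect) — area = 28.09 mm²; the cube at (-1.5, 2.5) is not intersected at this z (z outside [6, 12.5]); Merging all regions: only that combined region is present, so the union is just that shape — area = 28.09 mm². Checking containment: the cross-section at z = 13.6 is a subset of the cross-section at z = 8.2.

entirely on top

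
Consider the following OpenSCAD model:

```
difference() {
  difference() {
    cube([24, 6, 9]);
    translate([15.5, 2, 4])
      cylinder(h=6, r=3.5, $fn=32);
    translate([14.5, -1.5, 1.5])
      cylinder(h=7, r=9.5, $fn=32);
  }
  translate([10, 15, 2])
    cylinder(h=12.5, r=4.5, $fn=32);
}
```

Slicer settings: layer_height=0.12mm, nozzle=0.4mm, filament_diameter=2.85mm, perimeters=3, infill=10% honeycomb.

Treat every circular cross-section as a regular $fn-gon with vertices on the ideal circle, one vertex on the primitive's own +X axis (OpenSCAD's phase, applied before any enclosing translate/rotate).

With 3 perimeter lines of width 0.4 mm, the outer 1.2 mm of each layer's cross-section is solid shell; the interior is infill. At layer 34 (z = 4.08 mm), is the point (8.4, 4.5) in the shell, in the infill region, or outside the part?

At z = 4.08 mm: the 24×6 cube contributes its full rectangle; the r=3.5 cylinder at (15.5, 2) gives a regular 32-gon of circumradius 3.5 (constant along its height); the r=9.5 cylinder at (14.5, -1.5) contributes a regular 32-gon of circumradius 9.5; Taking the first minus the rest: starting from the 24×6 cube, the r=3.5 cylinder at (15.5, 2) partially overlaps it — only the 32.27 mm² overlap (of its 38.24 mm²) is removed, clipping the outline; the r=9.5 cylinder at (14.5, -1.5) partially overlaps it — only the 64.77 mm² overlap (of its 281.71 mm²) is removed, clipping the outline — 2 connected regions; the r=4.5 cylinder at (10, 15) contributes a regular 32-gon of circumradius 4.5; Taking the first minus the rest: starting from that combined region, the r=4.5 cylinder at (10, 15) misses the remaining region (no effect) — 2 connected regions. Overall, the cross-section has 2 separate islands. The nearest boundary edge runs (7.78, 5.22)→(6.60, 3.78); distance from the point to it = 0.93 mm. The point is not inside any of the regions above, so it lies outside the cross-section (0.93 mm from the nearest boundary).

outside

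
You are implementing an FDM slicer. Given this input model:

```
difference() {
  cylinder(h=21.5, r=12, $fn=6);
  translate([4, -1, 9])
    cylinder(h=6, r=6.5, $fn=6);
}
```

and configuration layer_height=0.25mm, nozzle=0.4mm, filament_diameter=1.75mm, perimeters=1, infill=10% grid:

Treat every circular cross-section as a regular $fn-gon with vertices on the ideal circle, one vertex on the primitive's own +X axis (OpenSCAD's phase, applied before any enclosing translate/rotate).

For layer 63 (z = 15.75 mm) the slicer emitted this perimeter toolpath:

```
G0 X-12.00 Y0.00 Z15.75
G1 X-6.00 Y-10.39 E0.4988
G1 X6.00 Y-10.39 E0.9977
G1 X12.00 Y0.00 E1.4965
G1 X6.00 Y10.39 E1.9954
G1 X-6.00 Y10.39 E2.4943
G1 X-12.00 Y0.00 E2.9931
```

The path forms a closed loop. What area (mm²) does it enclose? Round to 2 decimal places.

374.04 mm²

Apply the shoelace formula to the sequence of (X, Y) vertices; enclosed area = 374.04 mm².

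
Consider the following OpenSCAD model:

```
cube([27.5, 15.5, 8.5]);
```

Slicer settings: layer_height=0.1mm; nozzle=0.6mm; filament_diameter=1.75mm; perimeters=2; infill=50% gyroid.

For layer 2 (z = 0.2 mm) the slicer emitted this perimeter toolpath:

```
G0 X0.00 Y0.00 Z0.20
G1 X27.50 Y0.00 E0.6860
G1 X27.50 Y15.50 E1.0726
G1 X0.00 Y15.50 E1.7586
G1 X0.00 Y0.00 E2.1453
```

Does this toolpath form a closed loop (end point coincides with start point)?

yes

Start point (G0): (0.00, 0.00). End point (last G1): the path returns to the start — closed.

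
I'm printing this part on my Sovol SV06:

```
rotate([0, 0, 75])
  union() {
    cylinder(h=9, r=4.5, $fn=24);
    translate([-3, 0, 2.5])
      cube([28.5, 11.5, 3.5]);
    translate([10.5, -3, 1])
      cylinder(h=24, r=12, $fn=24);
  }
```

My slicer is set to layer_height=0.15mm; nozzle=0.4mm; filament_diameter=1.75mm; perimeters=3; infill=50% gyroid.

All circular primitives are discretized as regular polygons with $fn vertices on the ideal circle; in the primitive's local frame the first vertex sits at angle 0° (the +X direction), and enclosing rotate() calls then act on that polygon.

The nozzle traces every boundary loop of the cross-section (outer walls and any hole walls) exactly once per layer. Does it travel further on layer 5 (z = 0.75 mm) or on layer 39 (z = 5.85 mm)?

layer 39 (z = 5.85 mm)

Layer 5 (z = 0.75): the cylinder: section is a regular 24-gon, circumradius r=4.5 (perimeter = 2·24·4.500·sin(180°/24) = 28.19 mm); the cube at (-3, 0) is absent (z outside [2.5, 6]); the cylinder at (10.5, -3) is absent (z outside [1, 25]); Taking the union: only the r=4.5 cylinder is present, so the union is just that shape — boundary = 28.19 mm; (whole slice rotated 75° about Z — lengths, areas and connectivity unchanged). So its perimeter = 28.19 mm. Layer 39 (z = 5.85): the cylinder: section is a regular 24-gon, circumradius r=4.5 (perimeter = 2·24·4.500·sin(180°/24) = 28.19 mm); the cube at (-3, 0) is present — its section is the full 28.5×11.5 rectangle (perimeter 80.00 mm); the cylinder at (10.5, -3): section is a regular 24-gon, circumradius r=12 (perimeter = 2·24·12.000·sin(180°/24) = 75.18 mm); Taking the union: the regions partially overlap (shared area 202.48 mm²), so the edge portions inside another operand are dropped and the merged outline is re-measured after clipping — boundary = 100.35 mm; (rotated 75° about Z; rotation is an isometry so areas/perimeters/island counts are preserved). So its perimeter = 100.35 mm. Layer 39 is larger (100.35 vs 28.19 mm).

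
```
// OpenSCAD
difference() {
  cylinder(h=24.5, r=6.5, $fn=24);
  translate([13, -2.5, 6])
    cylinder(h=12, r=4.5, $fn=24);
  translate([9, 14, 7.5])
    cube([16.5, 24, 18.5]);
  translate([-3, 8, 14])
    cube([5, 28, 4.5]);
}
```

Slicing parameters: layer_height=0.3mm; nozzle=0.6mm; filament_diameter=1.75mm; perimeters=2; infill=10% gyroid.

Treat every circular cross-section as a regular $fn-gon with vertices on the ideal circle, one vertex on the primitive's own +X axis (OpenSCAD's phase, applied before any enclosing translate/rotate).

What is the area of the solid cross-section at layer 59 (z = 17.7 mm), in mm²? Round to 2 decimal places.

131.22 mm²

At z = 17.7 mm: the r=6.5 cylinder contributes a regular 24-gon of circumradius 6.5 (area = (24/2)·6.500²·sin(360°/24) = 131.22 mm²); the r=4.5 cylinder at (13, -2.5) contributes a regular 24-gon of circumradius 4.5 (area = (24/2)·4.500²·sin(360°/24) = 62.89 mm²); the cube at (9, 14) is present — its section is the full 16.5×24 rectangle (area 396.00 mm²); the 5×28 cube at (-3, 8) contributes its full rectangle (area 140.00 mm²); After the difference (first − rest): starting from the r=6.5 cylinder (131.22 mm²), the r=4.5 cylinder at (13, -2.5) misses the remaining region (no effect); the 16.5×24 cube at (9, 14) misses the remaining region (no effect); the 5×28 cube at (-3, 8) misses the remaining region (no effect) — area = 131.22 mm². Overall, the cross-section is a single solid region. Net area = 131.22 mm².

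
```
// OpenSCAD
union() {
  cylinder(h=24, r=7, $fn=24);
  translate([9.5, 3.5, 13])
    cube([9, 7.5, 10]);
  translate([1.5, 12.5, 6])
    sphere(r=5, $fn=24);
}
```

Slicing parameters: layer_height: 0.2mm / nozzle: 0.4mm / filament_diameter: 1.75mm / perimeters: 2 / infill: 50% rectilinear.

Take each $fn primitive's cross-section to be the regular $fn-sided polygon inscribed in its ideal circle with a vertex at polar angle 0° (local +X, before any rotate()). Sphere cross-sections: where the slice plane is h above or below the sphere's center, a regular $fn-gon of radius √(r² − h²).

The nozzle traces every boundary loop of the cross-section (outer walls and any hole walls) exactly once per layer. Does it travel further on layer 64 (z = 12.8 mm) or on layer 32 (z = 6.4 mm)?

Layer 64 (z = 12.8): the cylinder: section is a regular 24-gon, circumradius r=7 (perimeter = 2·24·7.000·sin(180°/24) = 43.86 mm); the cube at (9.5, 3.5) is absent (z outside [13, 23]); the sphere at (1.5, 12.5) is not intersected at this z (|z−center|=6.800 > r=5); Combining (union): only the r=7 cylinder is present, so the union is just that shape — boundary = 43.86 mm. So its perimeter = 43.86 mm. Layer 32 (z = 6.4): the cylinder: section is a regular 24-gon, circumradius r=7 (perimeter = 2·24·7.000·sin(180°/24) = 43.86 mm); the cube at (9.5, 3.5) is not intersected at this z (z outside [13, 23]); the sphere at (1.5, 12.5): section is a regular 24-gon, circumradius = √(r²−h²) = √(5²−0.4²) = 4.984 (perimeter = 2·24·4.984·sin(180°/24) = 31.23 mm); Taking the union: the 2 present regions are separate (no shared area or edge), so areas and boundary lengths simply add and each stays a separate island — boundary = 75.08 mm. So its perimeter = 75.08 mm. Layer 32 is larger (75.08 vs 43.86 mm).

layer 32 (z = 6.4 mm)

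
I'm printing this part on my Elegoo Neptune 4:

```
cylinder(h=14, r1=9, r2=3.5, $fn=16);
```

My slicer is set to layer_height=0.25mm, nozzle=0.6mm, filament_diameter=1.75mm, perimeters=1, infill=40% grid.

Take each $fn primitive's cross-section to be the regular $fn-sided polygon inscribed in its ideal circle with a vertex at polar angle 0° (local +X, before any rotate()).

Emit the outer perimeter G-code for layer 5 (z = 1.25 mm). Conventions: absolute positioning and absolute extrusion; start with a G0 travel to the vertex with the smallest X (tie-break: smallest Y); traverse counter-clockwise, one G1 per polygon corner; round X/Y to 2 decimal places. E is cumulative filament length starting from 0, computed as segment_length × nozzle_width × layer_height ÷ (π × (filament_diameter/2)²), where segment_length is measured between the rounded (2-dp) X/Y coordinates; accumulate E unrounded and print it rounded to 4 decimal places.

At z = 1.25 mm: the cone contributes a regular 16-gon of circumradius 8.509 (interpolated between r1=9 and r2=3.5 at t=0.089). The outline is a single polygon with 16 vertices. Extrusion per mm of travel: 0.6 × 0.25 / (π × 0.875²) = 0.062363. Accumulating E over each segment gives final E = 3.3133.

G0 X-8.51 Y0.00 Z1.25
G1 X-7.86 Y-3.26 E0.2073
G1 X-6.02 Y-6.02 E0.4142
G1 X-3.26 Y-7.86 E0.6210
G1 X0.00 Y-8.51 E0.8283
G1 X3.26 Y-7.86 E1.0356
G1 X6.02 Y-6.02 E1.2425
G1 X7.86 Y-3.26 E1.4494
G1 X8.51 Y0.00 E1.6567
G1 X7.86 Y3.26 E1.8640
G1 X6.02 Y6.02 E2.0708
G1 X3.26 Y7.86 E2.2777
G1 X0.00 Y8.51 E2.4850
G1 X-3.26 Y7.86 E2.6923
G1 X-6.02 Y6.02 E2.8992
G1 X-7.86 Y3.26 E3.1060
G1 X-8.51 Y0.00 E3.3133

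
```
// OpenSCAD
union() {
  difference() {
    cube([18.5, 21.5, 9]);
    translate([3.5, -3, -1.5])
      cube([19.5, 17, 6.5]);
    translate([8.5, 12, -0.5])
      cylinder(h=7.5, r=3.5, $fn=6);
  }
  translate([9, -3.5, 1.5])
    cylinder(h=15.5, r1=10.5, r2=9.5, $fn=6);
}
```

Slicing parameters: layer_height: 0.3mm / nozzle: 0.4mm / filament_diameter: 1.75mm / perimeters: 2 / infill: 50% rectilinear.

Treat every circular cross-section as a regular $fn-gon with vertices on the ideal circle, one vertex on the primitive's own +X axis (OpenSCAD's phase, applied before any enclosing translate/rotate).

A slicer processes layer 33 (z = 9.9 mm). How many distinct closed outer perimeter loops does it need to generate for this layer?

1

At z = 9.9 mm: the cube is not intersected at this z (z outside [0, 9]); the cube at (3.5, -3) does not reach this height (z outside [-1.5, 5]); the cylinder at (8.5, 12) is absent (z outside [-0.5, 7]); Subtracting the remaining from the first: the first operand is absent here, so nothing remains; the cone at (9, -3.5) contributes a regular 6-gon of circumradius 9.958 (interpolated between r1=10.5 and r2=9.5 at t=0.542); Merging all regions: only the cone at (9, -3.5) is present, so the union is just that shape — 1 connected region. The result has 1 disconnected region.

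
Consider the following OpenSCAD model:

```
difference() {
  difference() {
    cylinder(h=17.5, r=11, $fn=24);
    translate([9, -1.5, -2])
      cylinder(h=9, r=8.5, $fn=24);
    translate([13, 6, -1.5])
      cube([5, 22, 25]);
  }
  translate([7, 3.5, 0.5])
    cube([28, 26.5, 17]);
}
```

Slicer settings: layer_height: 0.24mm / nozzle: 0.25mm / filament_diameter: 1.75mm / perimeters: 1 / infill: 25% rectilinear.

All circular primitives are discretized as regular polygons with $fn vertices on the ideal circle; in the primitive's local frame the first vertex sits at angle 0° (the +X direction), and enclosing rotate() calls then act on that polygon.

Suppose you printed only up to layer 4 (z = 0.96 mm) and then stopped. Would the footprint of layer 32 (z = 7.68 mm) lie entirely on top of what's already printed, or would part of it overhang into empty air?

Compare the two slices. At z = 0.96: the r=11 cylinder gives a regular 24-gon of circumradius 11 (constant along its height) (area = (24/2)·11.000²·sin(360°/24) = 375.81 mm²); the r=8.5 cylinder at (9, -1.5) contributes a regular 24-gon of circumradius 8.5 (area = (24/2)·8.500²·sin(360°/24) = 224.40 mm²); the 5×22 cube at (13, 6) contributes its full rectangle (area 110.00 mm²); Subtracting the remaining from the first: starting from the r=11 cylinder (375.81 mm²), the r=8.5 cylinder at (9, -1.5) partially overlaps it — only the 122.59 mm² overlap (of its 224.40 mm²) is removed, clipping the outline; the 5×22 cube at (13, 6) misses the remaining region (no effect) — area = 253.21 mm²; the cube at (7, 3.5) is present — its section is the full 28×26.5 rectangle (area 742.00 mm²); Subtracting the remaining from the first: starting from the result so far (253.21 mm²), the 28×26.5 cube at (7, 3.5) partially overlaps it — only the 1.31 mm² overlap (of its 742.00 mm²) is removed, clipping the outline — area = 251.90 mm². At z = 7.68: the cylinder: section is a regular 24-gon, circumradius r=11 (area = (24/2)·11.000²·sin(360°/24) = 375.81 mm²); the cylinder at (9, -1.5) does not reach this height (z outside [-2, 7]); the 5×22 cube at (13, 6) contributes its full rectangle (area 110.00 mm²); Taking the first minus the rest: starting from the r=11 cylinder (375.81 mm²), the 5×22 cube at (13, 6) misses the remaining region (no effect) — area = 375.81 mm²; the cube at (7, 3.5) (footprint 28×26.5) is included at this height (area 742.00 mm²); After the difference (first − rest): starting from that combined region (375.81 mm²), the 28×26.5 cube at (7, 3.5) partially overlaps it — only the 9.88 mm² overlap (of its 742.00 mm²) is removed, clipping the outline — area = 365.93 mm². Checking containment: at z = 7.68 the cross-section extends beyond the z = 0.96 cross-section by about 114.02 mm².

part overhangs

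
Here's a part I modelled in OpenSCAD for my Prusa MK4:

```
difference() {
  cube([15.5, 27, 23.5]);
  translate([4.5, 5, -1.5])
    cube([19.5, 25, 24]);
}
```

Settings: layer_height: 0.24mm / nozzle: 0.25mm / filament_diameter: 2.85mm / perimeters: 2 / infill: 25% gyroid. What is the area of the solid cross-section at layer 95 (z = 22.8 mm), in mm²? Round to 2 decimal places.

At z = 22.8 mm: the cube is present — its section is the full 15.5×27 rectangle (area 418.50 mm²); the cube at (4.5, 5) is not intersected at this z (z outside [-1.5, 22.5]); Subtracting the remaining from the first: none of the subtracted shapes is present at this height, so the 15.5×27 cube is unchanged — area = 418.50 mm². Overall, the cross-section is a single solid region. Net area = 418.50 mm².

418.50 mm²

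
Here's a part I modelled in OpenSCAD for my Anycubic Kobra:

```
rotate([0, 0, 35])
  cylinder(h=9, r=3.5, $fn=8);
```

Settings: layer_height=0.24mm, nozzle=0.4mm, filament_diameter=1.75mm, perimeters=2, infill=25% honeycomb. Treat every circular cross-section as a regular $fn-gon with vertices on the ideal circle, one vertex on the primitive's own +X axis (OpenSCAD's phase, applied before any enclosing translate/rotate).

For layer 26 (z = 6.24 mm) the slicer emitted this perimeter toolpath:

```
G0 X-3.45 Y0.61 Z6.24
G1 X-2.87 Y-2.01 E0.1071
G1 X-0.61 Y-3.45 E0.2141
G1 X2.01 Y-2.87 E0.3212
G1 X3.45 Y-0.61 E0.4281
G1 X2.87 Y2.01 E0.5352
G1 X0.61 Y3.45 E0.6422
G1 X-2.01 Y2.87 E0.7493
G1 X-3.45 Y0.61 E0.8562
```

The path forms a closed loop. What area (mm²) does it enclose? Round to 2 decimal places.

34.72 mm²

Apply the shoelace formula to the sequence of (X, Y) vertices; enclosed area = 34.72 mm².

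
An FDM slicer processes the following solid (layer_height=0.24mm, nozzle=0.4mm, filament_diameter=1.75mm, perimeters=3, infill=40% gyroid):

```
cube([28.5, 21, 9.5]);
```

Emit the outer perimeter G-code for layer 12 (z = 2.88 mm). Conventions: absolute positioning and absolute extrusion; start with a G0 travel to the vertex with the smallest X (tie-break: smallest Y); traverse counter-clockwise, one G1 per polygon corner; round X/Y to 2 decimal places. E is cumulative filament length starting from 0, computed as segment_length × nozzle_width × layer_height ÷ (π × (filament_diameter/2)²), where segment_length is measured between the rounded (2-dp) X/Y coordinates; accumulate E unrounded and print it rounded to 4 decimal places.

G0 X0.00 Y0.00 Z2.88
G1 X28.50 Y0.00 E1.1375
G1 X28.50 Y21.00 E1.9757
G1 X0.00 Y21.00 E3.1131
G1 X0.00 Y0.00 E3.9513

At z = 2.88 mm: the 28.5×21 cube contributes its full rectangle. The outline is a single polygon with 4 vertices. Extrusion per mm of travel: 0.4 × 0.24 / (π × 0.875²) = 0.039912. Accumulating E over each segment gives final E = 3.9513.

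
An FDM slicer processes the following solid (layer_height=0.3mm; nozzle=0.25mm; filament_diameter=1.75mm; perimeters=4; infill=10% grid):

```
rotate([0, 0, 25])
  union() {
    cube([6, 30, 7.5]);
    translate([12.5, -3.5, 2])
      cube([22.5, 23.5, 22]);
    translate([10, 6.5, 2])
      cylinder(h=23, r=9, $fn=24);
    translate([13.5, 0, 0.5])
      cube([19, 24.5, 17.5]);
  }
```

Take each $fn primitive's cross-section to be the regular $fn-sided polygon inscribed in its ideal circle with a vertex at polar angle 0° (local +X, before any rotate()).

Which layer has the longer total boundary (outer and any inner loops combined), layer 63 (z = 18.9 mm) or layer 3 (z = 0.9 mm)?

Layer 63 (z = 18.9): the cube is absent (z outside [0, 7.5]); the 22.5×23.5 cube at (12.5, -3.5) contributes its full rectangle (perimeter 92.00 mm); the r=9 cylinder at (10, 6.5) gives a regular 24-gon of circumradius 9 (constant along its height) (perimeter = 2·24·9.000·sin(180°/24) = 56.39 mm); the cube at (13.5, 0) does not reach this height (z outside [0.5, 18]); Merging all regions: the regions partially overlap (shared area 81.62 mm²), so the edge portions inside another operand are dropped and the merged outline is re-measured after clipping — boundary = 108.02 mm; (whole slice rotated 25° about Z — lengths, areas and connectivity unchanged). So its perimeter = 108.02 mm. Layer 3 (z = 0.9): the cube (footprint 6×30) is included at this height (perimeter 72.00 mm); the cube at (12.5, -3.5) does not reach this height (z outside [2, 24]); the cylinder at (10, 6.5) is absent (z outside [2, 25]); the cube at (13.5, 0) (footprint 19×24.5) is included at this height (perimeter 87.00 mm); Merging all regions: the 2 present regions are separate (no shared area or edge), so areas and boundary lengths simply add and each stays a separate island — boundary = 159.00 mm; (rotated 25° about Z; rotation is an isometry so areas/perimeters/island counts are preserved). So its perimeter = 159.00 mm. Layer 3 is larger (159.00 vs 108.02 mm).

layer 3 (z = 0.9 mm)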